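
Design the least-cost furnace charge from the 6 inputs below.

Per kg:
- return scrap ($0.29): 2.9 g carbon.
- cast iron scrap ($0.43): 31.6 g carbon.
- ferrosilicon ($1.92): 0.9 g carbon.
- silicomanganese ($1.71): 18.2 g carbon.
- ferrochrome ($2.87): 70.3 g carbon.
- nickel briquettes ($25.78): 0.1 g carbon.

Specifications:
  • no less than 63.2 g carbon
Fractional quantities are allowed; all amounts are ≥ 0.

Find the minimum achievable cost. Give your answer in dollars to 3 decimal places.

$0.860

Let x1 = kg of return scrap, x2 = kg of cast iron scrap, x3 = kg of ferrosilicon, x4 = kg of silicomanganese, x5 = kg of ferrochrome, x6 = kg of nickel briquettes.
Minimize 0.29x1 + 0.43x2 + 1.92x3 + 1.71x4 + 2.87x5 + 25.78x6 with:
  2.9x1 + 31.6x2 + 0.9x3 + 18.2x4 + 70.3x5 + 0.1x6 ≥ 63.2   (carbon)
  x1, x2, x3, x4, x5, x6 ≥ 0.
The minimum-cost mix takes nothing from return scrap, ferrosilicon, silicomanganese, ferrochrome, nickel briquettes — only cast iron scrap. Binding constraint: carbon.
So cast iron scrap = 2 kg.
Total cost: 0.43·2 = 0.86000.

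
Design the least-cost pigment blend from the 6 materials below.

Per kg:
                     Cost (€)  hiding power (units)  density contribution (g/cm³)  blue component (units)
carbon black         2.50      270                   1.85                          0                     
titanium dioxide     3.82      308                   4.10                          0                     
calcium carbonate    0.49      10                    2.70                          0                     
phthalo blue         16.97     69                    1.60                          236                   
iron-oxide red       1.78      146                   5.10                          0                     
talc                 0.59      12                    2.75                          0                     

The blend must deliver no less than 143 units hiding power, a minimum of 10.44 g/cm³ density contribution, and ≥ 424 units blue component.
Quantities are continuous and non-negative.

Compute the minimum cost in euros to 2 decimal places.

€31.86

Let x1 = kg of carbon black, x2 = kg of titanium dioxide, x3 = kg of calcium carbonate, x4 = kg of phthalo blue, x5 = kg of iron-oxide red, x6 = kg of talc.
Minimize 2.5x1 + 3.82x2 + 0.49x3 + 16.97x4 + 1.78x5 + 0.59x6 with:
  270x1 + 308x2 + 10x3 + 69x4 + 146x5 + 12x6 ≥ 143   (hiding power)
  1.85x1 + 4.1x2 + 2.7x3 + 1.6x4 + 5.1x5 + 2.75x6 ≥ 10.44   (density contribution)
  236x4 ≥ 424   (blue component)
  x1, x2, x3, x4, x5, x6 ≥ 0.
The cheapest feasible vertex uses only calcium carbonate, phthalo blue; carbon black, titanium dioxide, iron-oxide red, talc are not used. The density contribution and blue component requirements are met with equality.
Optimal quantities: calcium carbonate = 2.802 kg, phthalo blue = 1.7966 kg.
Total cost: 0.49·2.802 + 16.97·1.7966 = 31.8613.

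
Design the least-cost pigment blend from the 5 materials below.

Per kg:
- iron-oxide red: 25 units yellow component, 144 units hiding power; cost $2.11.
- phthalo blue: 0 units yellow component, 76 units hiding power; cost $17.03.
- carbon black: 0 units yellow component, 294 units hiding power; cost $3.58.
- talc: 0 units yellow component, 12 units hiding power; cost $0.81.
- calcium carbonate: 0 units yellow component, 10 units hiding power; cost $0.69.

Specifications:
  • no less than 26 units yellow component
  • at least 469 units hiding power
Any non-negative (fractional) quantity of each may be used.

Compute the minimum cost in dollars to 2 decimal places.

Let x1 = kg of iron-oxide red, x2 = kg of phthalo blue, x3 = kg of carbon black, x4 = kg of talc, x5 = kg of calcium carbonate.
min 2.11x1 + 17.03x2 + 3.58x3 + 0.81x4 + 0.69x5 s.t.:
  25x1 ≥ 26   (yellow component)
  144x1 + 76x2 + 294x3 + 12x4 + 10x5 ≥ 469   (hiding power)
  x1, x2, x3, x4, x5 ≥ 0.
At the optimum only iron-oxide red, carbon black are positive (phthalo blue, talc, calcium carbonate = 0). Binding constraints: yellow component and hiding power.
Solving gives x1 = 1.04, x3 = 1.086.
Cost = 2.11·1.04 + 3.58·1.086 = 6.0823.

$6.08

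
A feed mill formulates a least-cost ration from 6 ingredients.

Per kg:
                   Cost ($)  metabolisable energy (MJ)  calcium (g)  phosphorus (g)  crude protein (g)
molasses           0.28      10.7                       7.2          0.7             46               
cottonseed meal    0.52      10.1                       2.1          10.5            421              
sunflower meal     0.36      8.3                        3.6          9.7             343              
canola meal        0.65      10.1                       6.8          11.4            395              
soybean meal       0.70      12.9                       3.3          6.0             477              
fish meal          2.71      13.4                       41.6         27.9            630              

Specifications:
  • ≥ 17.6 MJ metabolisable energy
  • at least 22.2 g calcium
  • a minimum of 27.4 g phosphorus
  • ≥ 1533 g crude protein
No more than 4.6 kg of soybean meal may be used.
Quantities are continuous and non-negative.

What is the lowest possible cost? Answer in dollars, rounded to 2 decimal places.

$1.82

Let x1 = kg of molasses, x2 = kg of cottonseed meal, x3 = kg of sunflower meal, x4 = kg of canola meal, x5 = kg of soybean meal, x6 = kg of fish meal.
Minimize 0.28x1 + 0.52x2 + 0.36x3 + 0.65x4 + 0.7x5 + 2.71x6 subject to:
  10.7x1 + 10.1x2 + 8.3x3 + 10.1x4 + 12.9x5 + 13.4x6 ≥ 17.6   (metabolisable energy)
  7.2x1 + 2.1x2 + 3.6x3 + 6.8x4 + 3.3x5 + 41.6x6 ≥ 22.2   (calcium)
  0.7x1 + 10.5x2 + 9.7x3 + 11.4x4 + 6x5 + 27.9x6 ≥ 27.4   (phosphorus)
  46x1 + 421x2 + 343x3 + 395x4 + 477x5 + 630x6 ≥ 1533   (crude protein)
  x5 ≤ 4.6
  x1, x2, x3, x4, x5, x6 ≥ 0.
The minimum-cost mix takes nothing from cottonseed meal, canola meal, soybean meal, fish meal — only molasses, sunflower meal. There the calcium and crude protein constraints are tight.
Optimal quantities: molasses = 0.9096 kg, sunflower meal = 4.347 kg.
Cost = 0.28·0.9096 + 0.36·4.347 = 1.8196.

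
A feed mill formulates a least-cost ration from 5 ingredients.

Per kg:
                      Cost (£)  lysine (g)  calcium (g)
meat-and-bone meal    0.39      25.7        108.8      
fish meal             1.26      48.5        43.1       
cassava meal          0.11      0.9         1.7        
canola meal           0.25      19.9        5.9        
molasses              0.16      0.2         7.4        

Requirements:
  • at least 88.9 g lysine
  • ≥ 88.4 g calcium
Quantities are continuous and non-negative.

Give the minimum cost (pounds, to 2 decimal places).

This is a linear program. Let x1 = kg of meat-and-bone meal, x2 = kg of fish meal, x3 = kg of cassava meal, x4 = kg of canola meal, x5 = kg of molasses.
Minimise 0.39x1 + 1.26x2 + 0.11x3 + 0.25x4 + 0.16x5 with:
  25.7x1 + 48.5x2 + 0.9x3 + 19.9x4 + 0.2x5 ≥ 88.9   (lysine)
  108.8x1 + 43.1x2 + 1.7x3 + 5.9x4 + 7.4x5 ≥ 88.4   (calcium)
  x1, x2, x3, x4, x5 ≥ 0.
At the optimum only meat-and-bone meal, canola meal are positive (fish meal, cassava meal, molasses = 0). The lysine and calcium requirements are met with equality.
That vertex is x1 = 0.6132, x4 = 3.675.
Hence cost = 0.39·0.6132 + 0.25·3.675 = £1.1579.

£1.16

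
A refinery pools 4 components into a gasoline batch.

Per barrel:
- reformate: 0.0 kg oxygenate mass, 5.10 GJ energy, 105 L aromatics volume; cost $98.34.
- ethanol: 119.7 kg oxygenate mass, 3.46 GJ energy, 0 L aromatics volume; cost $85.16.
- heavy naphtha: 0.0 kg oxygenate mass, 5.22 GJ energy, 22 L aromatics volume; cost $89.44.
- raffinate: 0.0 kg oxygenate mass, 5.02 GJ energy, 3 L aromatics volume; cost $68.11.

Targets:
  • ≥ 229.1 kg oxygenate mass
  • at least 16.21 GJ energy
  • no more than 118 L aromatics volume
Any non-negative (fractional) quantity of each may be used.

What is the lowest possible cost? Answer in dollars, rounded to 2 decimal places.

$293.08

Let x1 = barrels of reformate, x2 = barrels of ethanol, x3 = barrels of heavy naphtha, x4 = barrels of raffinate.
min 98.34x1 + 85.16x2 + 89.44x3 + 68.11x4 with:
  119.7x2 ≥ 229.1   (oxygenate mass)
  5.1x1 + 3.46x2 + 5.22x3 + 5.02x4 ≥ 16.21   (energy)
  105x1 + 22x3 + 3x4 ≤ 118   (aromatics volume)
  x1, x2, x3, x4 ≥ 0.
The optimal basis is {ethanol, raffinate}; reformate, heavy naphtha drop out. There the oxygenate mass and energy constraints are tight.
So ethanol = 1.914 barrels, raffinate = 1.9099 barrels.
Total cost: 85.16·1.914 + 68.11·1.9099 = 293.0795.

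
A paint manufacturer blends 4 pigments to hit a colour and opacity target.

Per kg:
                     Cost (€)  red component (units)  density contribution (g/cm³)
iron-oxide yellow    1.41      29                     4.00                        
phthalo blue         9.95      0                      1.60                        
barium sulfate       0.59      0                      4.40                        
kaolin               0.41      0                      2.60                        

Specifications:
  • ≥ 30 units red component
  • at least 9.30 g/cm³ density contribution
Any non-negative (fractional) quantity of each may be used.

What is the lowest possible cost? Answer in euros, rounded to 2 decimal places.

Let x1 = kg of iron-oxide yellow, x2 = kg of phthalo blue, x3 = kg of barium sulfate, x4 = kg of kaolin.
Minimise 1.41x1 + 9.95x2 + 0.59x3 + 0.41x4 s.t.:
  29x1 ≥ 30   (red component)
  4x1 + 1.6x2 + 4.4x3 + 2.6x4 ≥ 9.3   (density contribution)
  x1, x2, x3, x4 ≥ 0.
The cheapest feasible vertex uses only iron-oxide yellow, barium sulfate; phthalo blue, kaolin are not used. The red component and density contribution requirements are met with equality.
So iron-oxide yellow = 1.034 kg, barium sulfate = 1.173 kg.
Objective = 1.41·1.034 + 0.59·1.173 = 2.1500.

€2.15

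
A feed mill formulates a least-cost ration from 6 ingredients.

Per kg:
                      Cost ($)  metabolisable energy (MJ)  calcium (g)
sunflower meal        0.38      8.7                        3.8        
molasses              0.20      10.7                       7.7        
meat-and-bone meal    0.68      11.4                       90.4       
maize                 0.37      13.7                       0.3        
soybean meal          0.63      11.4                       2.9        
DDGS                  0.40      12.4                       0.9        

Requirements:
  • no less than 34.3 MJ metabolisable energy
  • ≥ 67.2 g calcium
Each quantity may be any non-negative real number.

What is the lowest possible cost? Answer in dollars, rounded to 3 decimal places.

This is a linear program. Let x1 = kg of sunflower meal, x2 = kg of molasses, x3 = kg of meat-and-bone meal, x4 = kg of maize, x5 = kg of soybean meal, x6 = kg of DDGS.
min 0.38x1 + 0.2x2 + 0.68x3 + 0.37x4 + 0.63x5 + 0.4x6 with:
  8.7x1 + 10.7x2 + 11.4x3 + 13.7x4 + 11.4x5 + 12.4x6 ≥ 34.3   (metabolisable energy)
  3.8x1 + 7.7x2 + 90.4x3 + 0.3x4 + 2.9x5 + 0.9x6 ≥ 67.2   (calcium)
  x1, x2, x3, x4, x5, x6 ≥ 0.
The minimum-cost mix takes nothing from sunflower meal, maize, soybean meal, DDGS — only molasses, meat-and-bone meal. Binding constraints: metabolisable energy and calcium.
Solving gives x2 = 2.655, x3 = 0.5173.
Objective = 0.2·2.655 + 0.68·0.5173 = 0.88276.

$0.883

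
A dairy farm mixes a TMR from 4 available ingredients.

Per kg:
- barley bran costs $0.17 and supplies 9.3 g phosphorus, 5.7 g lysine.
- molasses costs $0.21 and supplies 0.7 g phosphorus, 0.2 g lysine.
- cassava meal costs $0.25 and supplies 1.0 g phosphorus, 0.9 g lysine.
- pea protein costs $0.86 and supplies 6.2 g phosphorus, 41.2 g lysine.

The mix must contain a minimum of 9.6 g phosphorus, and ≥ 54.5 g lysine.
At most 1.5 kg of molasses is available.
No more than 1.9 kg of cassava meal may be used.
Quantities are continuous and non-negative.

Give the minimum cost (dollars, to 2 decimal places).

$1.15

Treat it as an LP. Let x1 = kg of barley bran, x2 = kg of molasses, x3 = kg of cassava meal, x4 = kg of pea protein.
Minimize 0.17x1 + 0.21x2 + 0.25x3 + 0.86x4 with:
  9.3x1 + 0.7x2 + 1x3 + 6.2x4 ≥ 9.6   (phosphorus)
  5.7x1 + 0.2x2 + 0.9x3 + 41.2x4 ≥ 54.5   (lysine)
  x2 ≤ 1.5
  x3 ≤ 1.9
  x1, x2, x3, x4 ≥ 0.
At the optimum only barley bran, pea protein are positive (molasses, cassava meal = 0). The phosphorus and lysine requirements are met with equality.
Optimal quantities: barley bran = 0.1657 kg, pea protein = 1.3 kg.
Objective = 0.17·0.1657 + 0.86·1.3 = 1.1462.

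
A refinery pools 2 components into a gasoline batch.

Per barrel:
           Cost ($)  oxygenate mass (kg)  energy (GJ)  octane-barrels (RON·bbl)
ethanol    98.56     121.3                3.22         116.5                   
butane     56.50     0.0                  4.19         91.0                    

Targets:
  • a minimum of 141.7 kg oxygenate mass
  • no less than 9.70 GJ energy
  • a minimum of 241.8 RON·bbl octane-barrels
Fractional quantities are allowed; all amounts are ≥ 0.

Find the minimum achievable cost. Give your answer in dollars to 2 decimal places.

Set it up as a linear program. Let x1 = barrels of ethanol, x2 = barrels of butane.
Minimize 98.56x1 + 56.5x2 subject to:
  121.3x1 ≥ 141.7   (oxygenate mass)
  3.22x1 + 4.19x2 ≥ 9.7   (energy)
  116.5x1 + 91x2 ≥ 241.8   (octane-barrels)
  x1, x2 ≥ 0.
Both inputs are positive at the optimum. The oxygenate mass and energy requirements are met with equality.
That vertex is x1 = 1.16818, x2 = 1.4173.
Hence cost = 98.56·1.16818 + 56.5·1.4173 = $195.2133.

$195.21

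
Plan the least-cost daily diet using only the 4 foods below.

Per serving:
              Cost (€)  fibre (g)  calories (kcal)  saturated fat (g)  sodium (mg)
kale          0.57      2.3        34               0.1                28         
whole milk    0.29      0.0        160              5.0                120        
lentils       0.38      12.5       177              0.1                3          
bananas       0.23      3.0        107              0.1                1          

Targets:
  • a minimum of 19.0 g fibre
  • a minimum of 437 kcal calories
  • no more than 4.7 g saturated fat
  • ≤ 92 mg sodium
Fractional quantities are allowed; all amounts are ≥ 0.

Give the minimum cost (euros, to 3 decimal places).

€0.900

Let x1 = servings of kale, x2 = servings of whole milk, x3 = servings of lentils, x4 = servings of bananas.
min 0.57x1 + 0.29x2 + 0.38x3 + 0.23x4 with:
  2.3x1 + 12.5x3 + 3x4 ≥ 19   (fibre)
  34x1 + 160x2 + 177x3 + 107x4 ≥ 437   (calories)
  0.1x1 + 5x2 + 0.1x3 + 0.1x4 ≤ 4.7   (saturated fat)
  28x1 + 120x2 + 3x3 + 1x4 ≤ 92   (sodium)
  x1, x2, x3, x4 ≥ 0.
The minimum-cost mix takes nothing from kale — only whole milk, lentils, bananas. Binding constraints: fibre, calories, sodium.
So whole milk = 0.7268 servings, lentils = 1.328 servings, bananas = 0.8009 servings.
Objective = 0.29·0.7268 + 0.38·1.328 + 0.23·0.8009 = 0.89962.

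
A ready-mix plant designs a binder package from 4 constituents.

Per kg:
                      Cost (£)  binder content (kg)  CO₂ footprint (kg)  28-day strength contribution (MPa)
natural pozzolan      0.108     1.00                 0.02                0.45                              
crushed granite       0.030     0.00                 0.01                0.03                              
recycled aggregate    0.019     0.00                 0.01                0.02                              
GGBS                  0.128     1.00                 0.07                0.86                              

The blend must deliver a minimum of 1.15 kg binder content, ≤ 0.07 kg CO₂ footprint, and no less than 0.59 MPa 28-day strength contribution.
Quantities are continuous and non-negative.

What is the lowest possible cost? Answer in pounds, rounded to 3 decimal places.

£0.128

Let x1 = kg of natural pozzolan, x2 = kg of crushed granite, x3 = kg of recycled aggregate, x4 = kg of GGBS.
min 0.108x1 + 0.03x2 + 0.019x3 + 0.128x4 s.t.:
  1x1 + 1x4 ≥ 1.15   (binder content)
  0.02x1 + 0.01x2 + 0.01x3 + 0.07x4 ≤ 0.07   (CO₂ footprint)
  0.45x1 + 0.03x2 + 0.02x3 + 0.86x4 ≥ 0.59   (28-day strength contribution)
  x1, x2, x3, x4 ≥ 0.
The minimum-cost mix takes nothing from crushed granite, recycled aggregate — only natural pozzolan, GGBS. There the binder content and 28-day strength contribution constraints are tight.
Optimal quantities: natural pozzolan = 0.9732 kg, GGBS = 0.1768 kg.
Cost = 0.108·0.9732 + 0.128·0.1768 = 0.12774.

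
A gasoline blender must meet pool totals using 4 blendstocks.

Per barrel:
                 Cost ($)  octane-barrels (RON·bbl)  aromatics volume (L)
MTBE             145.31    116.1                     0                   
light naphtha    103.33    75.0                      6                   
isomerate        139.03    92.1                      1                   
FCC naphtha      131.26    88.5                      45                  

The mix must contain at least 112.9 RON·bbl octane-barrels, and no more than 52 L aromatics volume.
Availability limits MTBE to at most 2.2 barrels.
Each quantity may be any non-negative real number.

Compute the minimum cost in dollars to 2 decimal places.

Treat it as an LP. Let x1 = barrels of MTBE, x2 = barrels of light naphtha, x3 = barrels of isomerate, x4 = barrels of FCC naphtha.
Minimize 145.31x1 + 103.33x2 + 139.03x3 + 131.26x4 with:
  116.1x1 + 75x2 + 92.1x3 + 88.5x4 ≥ 112.9   (octane-barrels)
  6x2 + 1x3 + 45x4 ≤ 52   (aromatics volume)
  x1 ≤ 2.2
  x1, x2, x3, x4 ≥ 0.
The optimal basis is {MTBE}; light naphtha, isomerate, FCC naphtha drop out. The octane-barrels requirement is met with equality.
Optimal quantities: MTBE = 0.9724 barrels.
Cost = 145.31·0.9724 = 141.2994.

$141.30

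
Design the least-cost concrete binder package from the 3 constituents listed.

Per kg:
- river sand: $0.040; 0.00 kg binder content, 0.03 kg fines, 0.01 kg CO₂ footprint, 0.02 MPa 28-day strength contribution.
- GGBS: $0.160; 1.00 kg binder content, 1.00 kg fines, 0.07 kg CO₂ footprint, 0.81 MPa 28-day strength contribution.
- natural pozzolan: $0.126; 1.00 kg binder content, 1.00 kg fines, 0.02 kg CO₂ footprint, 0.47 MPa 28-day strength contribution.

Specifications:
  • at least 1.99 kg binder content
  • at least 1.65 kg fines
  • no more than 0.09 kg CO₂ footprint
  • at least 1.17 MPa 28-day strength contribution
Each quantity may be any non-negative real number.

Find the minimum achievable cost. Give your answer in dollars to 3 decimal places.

Let x1 = kg of river sand, x2 = kg of GGBS, x3 = kg of natural pozzolan.
Minimize 0.04x1 + 0.16x2 + 0.126x3 subject to:
  1x2 + 1x3 ≥ 1.99   (binder content)
  0.03x1 + 1x2 + 1x3 ≥ 1.65   (fines)
  0.01x1 + 0.07x2 + 0.02x3 ≤ 0.09   (CO₂ footprint)
  0.02x1 + 0.81x2 + 0.47x3 ≥ 1.17   (28-day strength contribution)
  x1, x2, x3 ≥ 0.
The minimum-cost mix takes nothing from river sand — only GGBS, natural pozzolan. Binding constraints: binder content and 28-day strength contribution.
So GGBS = 0.6903 kg, natural pozzolan = 1.3 kg.
Total cost: 0.16·0.6903 + 0.126·1.3 = 0.27425.

$0.274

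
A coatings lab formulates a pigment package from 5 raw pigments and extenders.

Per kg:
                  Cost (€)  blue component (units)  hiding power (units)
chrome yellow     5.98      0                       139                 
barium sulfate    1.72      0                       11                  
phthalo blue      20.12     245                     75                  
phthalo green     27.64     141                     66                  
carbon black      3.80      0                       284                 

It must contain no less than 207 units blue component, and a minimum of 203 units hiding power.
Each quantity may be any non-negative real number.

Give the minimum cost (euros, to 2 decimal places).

€18.87

This is a linear program. Let x1 = kg of chrome yellow, x2 = kg of barium sulfate, x3 = kg of phthalo blue, x4 = kg of phthalo green, x5 = kg of carbon black.
Minimize 5.98x1 + 1.72x2 + 20.12x3 + 27.64x4 + 3.8x5 s.t.:
  245x3 + 141x4 ≥ 207   (blue component)
  139x1 + 11x2 + 75x3 + 66x4 + 284x5 ≥ 203   (hiding power)
  x1, x2, x3, x4, x5 ≥ 0.
At the optimum only phthalo blue, carbon black are positive (chrome yellow, barium sulfate, phthalo green = 0). The blue component and hiding power requirements are met with equality.
Optimal quantities: phthalo blue = 0.8449 kg, carbon black = 0.4917 kg.
Objective = 20.12·0.8449 + 3.8·0.4917 = 18.8678.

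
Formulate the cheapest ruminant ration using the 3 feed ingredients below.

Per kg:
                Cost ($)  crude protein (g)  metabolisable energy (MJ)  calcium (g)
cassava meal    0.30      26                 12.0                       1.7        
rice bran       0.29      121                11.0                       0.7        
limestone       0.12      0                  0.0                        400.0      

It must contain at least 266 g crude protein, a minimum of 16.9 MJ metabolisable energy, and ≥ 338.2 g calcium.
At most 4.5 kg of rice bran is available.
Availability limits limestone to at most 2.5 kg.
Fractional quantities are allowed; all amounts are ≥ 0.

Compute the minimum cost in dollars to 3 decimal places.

$0.739

This is a linear program. Let x1 = kg of cassava meal, x2 = kg of rice bran, x3 = kg of limestone.
min 0.3x1 + 0.29x2 + 0.12x3 s.t.:
  26x1 + 121x2 ≥ 266   (crude protein)
  12x1 + 11x2 ≥ 16.9   (metabolisable energy)
  1.7x1 + 0.7x2 + 400x3 ≥ 338.2   (calcium)
  x2 ≤ 4.5
  x3 ≤ 2.5
  x1, x2, x3 ≥ 0.
The cheapest feasible vertex uses only rice bran, limestone; cassava meal is not used. There the crude protein and calcium constraints are tight.
So rice bran = 2.1983 kg, limestone = 0.84165 kg.
Hence cost = 0.29·2.1983 + 0.12·0.84165 = $0.73851.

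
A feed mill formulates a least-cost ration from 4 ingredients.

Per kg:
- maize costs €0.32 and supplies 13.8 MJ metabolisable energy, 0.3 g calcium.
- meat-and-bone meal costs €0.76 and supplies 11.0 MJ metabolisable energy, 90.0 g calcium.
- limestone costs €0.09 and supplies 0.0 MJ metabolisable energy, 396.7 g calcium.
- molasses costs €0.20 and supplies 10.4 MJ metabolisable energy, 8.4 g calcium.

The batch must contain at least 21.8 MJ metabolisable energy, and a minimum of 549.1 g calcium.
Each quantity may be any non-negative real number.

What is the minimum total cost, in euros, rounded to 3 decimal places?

This is a linear program. Let x1 = kg of maize, x2 = kg of meat-and-bone meal, x3 = kg of limestone, x4 = kg of molasses.
min 0.32x1 + 0.76x2 + 0.09x3 + 0.2x4 subject to:
  13.8x1 + 11x2 + 10.4x4 ≥ 21.8   (metabolisable energy)
  0.3x1 + 90x2 + 396.7x3 + 8.4x4 ≥ 549.1   (calcium)
  x1, x2, x3, x4 ≥ 0.
The cheapest feasible vertex uses only limestone, molasses; maize, meat-and-bone meal are not used. There the metabolisable energy and calcium constraints are tight.
That vertex is x3 = 1.34, x4 = 2.096.
Cost = 0.09·1.34 + 0.2·2.096 = 0.53980.

€0.540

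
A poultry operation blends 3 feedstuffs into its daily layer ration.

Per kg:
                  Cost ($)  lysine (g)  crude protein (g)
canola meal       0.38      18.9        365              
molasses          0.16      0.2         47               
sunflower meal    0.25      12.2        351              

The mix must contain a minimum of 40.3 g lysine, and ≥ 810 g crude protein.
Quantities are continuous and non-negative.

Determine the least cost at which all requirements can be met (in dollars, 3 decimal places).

$0.812

This is a linear program. Let x1 = kg of canola meal, x2 = kg of molasses, x3 = kg of sunflower meal.
Minimise 0.38x1 + 0.16x2 + 0.25x3 subject to:
  18.9x1 + 0.2x2 + 12.2x3 ≥ 40.3   (lysine)
  365x1 + 47x2 + 351x3 ≥ 810   (crude protein)
  x1, x2, x3 ≥ 0.
The minimum-cost mix takes nothing from molasses — only canola meal, sunflower meal. The lysine and crude protein requirements are met with equality.
That vertex is x1 = 1.955, x3 = 0.2749.
Total cost: 0.38·1.955 + 0.25·0.2749 = 0.81163.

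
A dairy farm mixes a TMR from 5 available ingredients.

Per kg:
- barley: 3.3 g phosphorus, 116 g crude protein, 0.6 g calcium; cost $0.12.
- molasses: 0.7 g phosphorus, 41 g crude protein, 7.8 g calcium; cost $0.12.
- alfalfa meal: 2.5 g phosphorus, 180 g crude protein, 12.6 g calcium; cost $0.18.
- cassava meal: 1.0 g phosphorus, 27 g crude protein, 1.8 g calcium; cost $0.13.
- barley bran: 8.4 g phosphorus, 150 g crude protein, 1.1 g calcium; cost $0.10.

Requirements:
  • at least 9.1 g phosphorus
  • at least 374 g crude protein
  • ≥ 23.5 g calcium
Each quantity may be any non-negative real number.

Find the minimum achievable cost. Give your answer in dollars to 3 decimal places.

$0.381

Treat it as an LP. Let x1 = kg of barley, x2 = kg of molasses, x3 = kg of alfalfa meal, x4 = kg of cassava meal, x5 = kg of barley bran.
Minimize 0.12x1 + 0.12x2 + 0.18x3 + 0.13x4 + 0.1x5 subject to:
  3.3x1 + 0.7x2 + 2.5x3 + 1x4 + 8.4x5 ≥ 9.1   (phosphorus)
  116x1 + 41x2 + 180x3 + 27x4 + 150x5 ≥ 374   (crude protein)
  0.6x1 + 7.8x2 + 12.6x3 + 1.8x4 + 1.1x5 ≥ 23.5   (calcium)
  x1, x2, x3, x4, x5 ≥ 0.
The minimum-cost mix takes nothing from barley, molasses, cassava meal — only alfalfa meal, barley bran. There the phosphorus and calcium constraints are tight.
So alfalfa meal = 1.818 kg, barley bran = 0.5423 kg.
Total cost: 0.18·1.818 + 0.1·0.5423 = 0.38147.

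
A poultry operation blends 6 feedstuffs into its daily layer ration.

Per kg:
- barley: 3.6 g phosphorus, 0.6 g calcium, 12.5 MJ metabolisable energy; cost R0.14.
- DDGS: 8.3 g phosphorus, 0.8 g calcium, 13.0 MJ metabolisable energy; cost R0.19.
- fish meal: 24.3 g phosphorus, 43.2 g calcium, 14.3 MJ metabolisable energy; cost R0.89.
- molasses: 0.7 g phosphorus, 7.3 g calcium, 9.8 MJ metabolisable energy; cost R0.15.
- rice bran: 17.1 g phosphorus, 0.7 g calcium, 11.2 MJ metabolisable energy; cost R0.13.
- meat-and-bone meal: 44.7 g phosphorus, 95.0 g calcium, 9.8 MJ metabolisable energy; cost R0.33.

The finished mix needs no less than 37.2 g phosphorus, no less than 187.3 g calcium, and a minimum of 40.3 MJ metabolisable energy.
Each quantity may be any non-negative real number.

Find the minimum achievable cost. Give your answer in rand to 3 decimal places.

Let x1 = kg of barley, x2 = kg of DDGS, x3 = kg of fish meal, x4 = kg of molasses, x5 = kg of rice bran, x6 = kg of meat-and-bone meal.
Minimise 0.14x1 + 0.19x2 + 0.89x3 + 0.15x4 + 0.13x5 + 0.33x6 subject to:
  3.6x1 + 8.3x2 + 24.3x3 + 0.7x4 + 17.1x5 + 44.7x6 ≥ 37.2   (phosphorus)
  0.6x1 + 0.8x2 + 43.2x3 + 7.3x4 + 0.7x5 + 95x6 ≥ 187.3   (calcium)
  12.5x1 + 13x2 + 14.3x3 + 9.8x4 + 11.2x5 + 9.8x6 ≥ 40.3   (metabolisable energy)
  x1, x2, x3, x4, x5, x6 ≥ 0.
The cheapest feasible vertex uses only barley, meat-and-bone meal; DDGS, fish meal, molasses, rice bran are not used. There the calcium and metabolisable energy constraints are tight.
Optimal quantities: barley = 1.687 kg, meat-and-bone meal = 1.961 kg.
Hence cost = 0.14·1.687 + 0.33·1.961 = R0.88331.

R0.883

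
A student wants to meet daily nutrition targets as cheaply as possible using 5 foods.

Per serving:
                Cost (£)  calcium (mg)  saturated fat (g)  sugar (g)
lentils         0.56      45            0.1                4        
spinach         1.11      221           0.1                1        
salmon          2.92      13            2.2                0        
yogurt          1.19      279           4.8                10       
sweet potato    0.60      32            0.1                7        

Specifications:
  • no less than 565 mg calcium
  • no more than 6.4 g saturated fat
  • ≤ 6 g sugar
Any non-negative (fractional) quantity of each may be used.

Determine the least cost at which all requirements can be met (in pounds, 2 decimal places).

Let x1 = servings of lentils, x2 = servings of spinach, x3 = servings of salmon, x4 = servings of yogurt, x5 = servings of sweet potato.
Minimise 0.56x1 + 1.11x2 + 2.92x3 + 1.19x4 + 0.6x5 with:
  45x1 + 221x2 + 13x3 + 279x4 + 32x5 ≥ 565   (calcium)
  0.1x1 + 0.1x2 + 2.2x3 + 4.8x4 + 0.1x5 ≤ 6.4   (saturated fat)
  4x1 + 1x2 + 10x4 + 7x5 ≤ 6   (sugar)
  x1, x2, x3, x4, x5 ≥ 0.
At the optimum only spinach, yogurt are positive (lentils, salmon, sweet potato = 0). The calcium and sugar requirements are met with equality.
So spinach = 2.059 servings, yogurt = 0.3941 servings.
Total cost: 1.11·2.059 + 1.19·0.3941 = 2.7545.

£2.75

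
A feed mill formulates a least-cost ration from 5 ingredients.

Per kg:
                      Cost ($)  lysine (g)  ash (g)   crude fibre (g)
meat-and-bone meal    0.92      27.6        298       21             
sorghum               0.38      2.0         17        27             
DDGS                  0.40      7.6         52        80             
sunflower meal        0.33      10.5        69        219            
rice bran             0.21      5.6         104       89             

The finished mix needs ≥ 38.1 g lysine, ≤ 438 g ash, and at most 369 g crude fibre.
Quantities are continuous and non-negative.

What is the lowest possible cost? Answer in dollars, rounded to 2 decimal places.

Let x1 = kg of meat-and-bone meal, x2 = kg of sorghum, x3 = kg of DDGS, x4 = kg of sunflower meal, x5 = kg of rice bran.
min 0.92x1 + 0.38x2 + 0.4x3 + 0.33x4 + 0.21x5 s.t.:
  27.6x1 + 2x2 + 7.6x3 + 10.5x4 + 5.6x5 ≥ 38.1   (lysine)
  298x1 + 17x2 + 52x3 + 69x4 + 104x5 ≤ 438   (ash)
  21x1 + 27x2 + 80x3 + 219x4 + 89x5 ≤ 369   (crude fibre)
  x1, x2, x3, x4, x5 ≥ 0.
The minimum-cost mix takes nothing from sorghum, DDGS, rice bran — only meat-and-bone meal, sunflower meal. The lysine and crude fibre requirements are met with equality.
Optimal quantities: meat-and-bone meal = 0.7674 kg, sunflower meal = 1.611 kg.
Objective = 0.92·0.7674 + 0.33·1.611 = 1.2376.

$1.24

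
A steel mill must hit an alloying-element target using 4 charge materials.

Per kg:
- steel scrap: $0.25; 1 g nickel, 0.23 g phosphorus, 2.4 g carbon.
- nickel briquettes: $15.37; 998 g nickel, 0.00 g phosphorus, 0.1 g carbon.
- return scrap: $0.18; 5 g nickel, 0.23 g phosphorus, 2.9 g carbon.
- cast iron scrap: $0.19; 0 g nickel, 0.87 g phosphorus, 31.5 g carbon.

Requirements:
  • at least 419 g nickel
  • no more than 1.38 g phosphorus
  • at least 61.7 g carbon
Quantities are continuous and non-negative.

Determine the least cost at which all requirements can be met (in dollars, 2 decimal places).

Let x1 = kg of steel scrap, x2 = kg of nickel briquettes, x3 = kg of return scrap, x4 = kg of cast iron scrap.
min 0.25x1 + 15.37x2 + 0.18x3 + 0.19x4 s.t.:
  1x1 + 998x2 + 5x3 ≥ 419   (nickel)
  0.23x1 + 0.23x3 + 0.87x4 ≤ 1.38   (phosphorus)
  2.4x1 + 0.1x2 + 2.9x3 + 31.5x4 ≥ 61.7   (carbon)
  x1, x2, x3, x4 ≥ 0.
The cheapest feasible vertex uses only nickel briquettes, cast iron scrap; steel scrap, return scrap are not used. There the phosphorus and carbon constraints are tight.
Optimal quantities: nickel briquettes = 117.345 kg, cast iron scrap = 1.58621 kg.
Objective = 15.37·117.345 + 0.19·1.58621 = 1803.8940.

$1803.89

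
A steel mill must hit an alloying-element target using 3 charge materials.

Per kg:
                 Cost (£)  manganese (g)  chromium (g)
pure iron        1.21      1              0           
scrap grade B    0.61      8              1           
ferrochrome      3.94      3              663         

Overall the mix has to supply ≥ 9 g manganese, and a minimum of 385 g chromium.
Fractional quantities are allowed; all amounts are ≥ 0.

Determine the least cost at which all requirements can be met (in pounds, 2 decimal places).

Let x1 = kg of pure iron, x2 = kg of scrap grade B, x3 = kg of ferrochrome.
min 1.21x1 + 0.61x2 + 3.94x3 with:
  1x1 + 8x2 + 3x3 ≥ 9   (manganese)
  1x2 + 663x3 ≥ 385   (chromium)
  x1, x2, x3 ≥ 0.
The optimal basis is {scrap grade B, ferrochrome}; pure iron drops out. There the manganese and chromium constraints are tight.
That vertex is x2 = 0.9078, x3 = 0.5793.
Hence cost = 0.61·0.9078 + 3.94·0.5793 = £2.8362.

£2.84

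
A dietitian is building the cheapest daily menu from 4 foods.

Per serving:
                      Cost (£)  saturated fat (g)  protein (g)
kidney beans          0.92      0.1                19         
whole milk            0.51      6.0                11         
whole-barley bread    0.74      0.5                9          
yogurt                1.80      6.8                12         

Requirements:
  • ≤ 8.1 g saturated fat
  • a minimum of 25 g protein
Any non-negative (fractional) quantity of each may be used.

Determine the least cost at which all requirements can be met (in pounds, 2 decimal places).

Set it up as a linear program. Let x1 = servings of kidney beans, x2 = servings of whole milk, x3 = servings of whole-barley bread, x4 = servings of yogurt.
Minimise 0.92x1 + 0.51x2 + 0.74x3 + 1.8x4 subject to:
  0.1x1 + 6x2 + 0.5x3 + 6.8x4 ≤ 8.1   (saturated fat)
  19x1 + 11x2 + 9x3 + 12x4 ≥ 25   (protein)
  x1, x2, x3, x4 ≥ 0.
The optimal basis is {kidney beans, whole milk}; whole-barley bread, yogurt drop out. There the saturated fat and protein constraints are tight.
Solving gives x1 = 0.5394, x2 = 1.341.
Objective = 0.92·0.5394 + 0.51·1.341 = 1.1802.

£1.18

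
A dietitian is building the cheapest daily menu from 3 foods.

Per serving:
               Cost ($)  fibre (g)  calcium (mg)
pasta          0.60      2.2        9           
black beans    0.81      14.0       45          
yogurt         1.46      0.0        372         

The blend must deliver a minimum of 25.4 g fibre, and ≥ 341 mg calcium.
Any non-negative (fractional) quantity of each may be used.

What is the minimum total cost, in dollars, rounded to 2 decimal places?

$2.49

Treat it as an LP. Let x1 = servings of pasta, x2 = servings of black beans, x3 = servings of yogurt.
min 0.6x1 + 0.81x2 + 1.46x3 subject to:
  2.2x1 + 14x2 ≥ 25.4   (fibre)
  9x1 + 45x2 + 372x3 ≥ 341   (calcium)
  x1, x2, x3 ≥ 0.
The optimal basis is {black beans, yogurt}; pasta drops out. The fibre and calcium requirements are met with equality.
That vertex is x2 = 1.814, x3 = 0.6972.
Objective = 0.81·1.814 + 1.46·0.6972 = 2.4873.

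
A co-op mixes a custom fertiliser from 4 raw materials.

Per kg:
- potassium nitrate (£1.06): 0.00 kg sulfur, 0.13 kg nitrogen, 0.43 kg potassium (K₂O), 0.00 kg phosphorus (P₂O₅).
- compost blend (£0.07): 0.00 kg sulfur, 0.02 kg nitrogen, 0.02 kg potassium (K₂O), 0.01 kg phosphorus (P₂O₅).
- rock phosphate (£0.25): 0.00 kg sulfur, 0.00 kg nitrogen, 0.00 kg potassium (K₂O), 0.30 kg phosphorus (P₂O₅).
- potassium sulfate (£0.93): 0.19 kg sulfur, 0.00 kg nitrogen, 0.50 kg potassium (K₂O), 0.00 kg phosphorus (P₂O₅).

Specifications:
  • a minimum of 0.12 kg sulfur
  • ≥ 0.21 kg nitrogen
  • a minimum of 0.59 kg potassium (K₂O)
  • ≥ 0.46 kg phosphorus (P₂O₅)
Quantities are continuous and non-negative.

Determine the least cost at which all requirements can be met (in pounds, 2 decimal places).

Let x1 = kg of potassium nitrate, x2 = kg of compost blend, x3 = kg of rock phosphate, x4 = kg of potassium sulfate.
Minimize 1.06x1 + 0.07x2 + 0.25x3 + 0.93x4 with:
  0.19x4 ≥ 0.12   (sulfur)
  0.13x1 + 0.02x2 ≥ 0.21   (nitrogen)
  0.43x1 + 0.02x2 + 0.5x4 ≥ 0.59   (potassium (K₂O))
  0.01x2 + 0.3x3 ≥ 0.46   (phosphorus (P₂O₅))
  x1, x2, x3, x4 ≥ 0.
The cheapest feasible vertex uses only compost blend, rock phosphate, potassium sulfate; potassium nitrate is not used. Binding constraints: nitrogen, potassium (K₂O), phosphorus (P₂O₅).
That vertex is x2 = 10.5, x3 = 1.183, x4 = 0.76.
Total cost: 0.07·10.5 + 0.25·1.183 + 0.93·0.76 = 1.7376.

£1.74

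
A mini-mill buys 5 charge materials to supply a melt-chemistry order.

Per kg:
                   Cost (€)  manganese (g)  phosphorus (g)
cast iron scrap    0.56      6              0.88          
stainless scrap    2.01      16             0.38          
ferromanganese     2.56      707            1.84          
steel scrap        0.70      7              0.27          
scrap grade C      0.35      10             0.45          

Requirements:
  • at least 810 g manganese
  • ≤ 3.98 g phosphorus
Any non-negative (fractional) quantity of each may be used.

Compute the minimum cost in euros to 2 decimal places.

€2.93

This is a linear program. Let x1 = kg of cast iron scrap, x2 = kg of stainless scrap, x3 = kg of ferromanganese, x4 = kg of steel scrap, x5 = kg of scrap grade C.
Minimise 0.56x1 + 2.01x2 + 2.56x3 + 0.7x4 + 0.35x5 s.t.:
  6x1 + 16x2 + 707x3 + 7x4 + 10x5 ≥ 810   (manganese)
  0.88x1 + 0.38x2 + 1.84x3 + 0.27x4 + 0.45x5 ≤ 3.98   (phosphorus)
  x1, x2, x3, x4, x5 ≥ 0.
The minimum-cost mix takes nothing from cast iron scrap, stainless scrap, steel scrap, scrap grade C — only ferromanganese. There the manganese constraint is tight.
Solving gives x3 = 1.146.
Total cost: 2.56·1.146 = 2.9338.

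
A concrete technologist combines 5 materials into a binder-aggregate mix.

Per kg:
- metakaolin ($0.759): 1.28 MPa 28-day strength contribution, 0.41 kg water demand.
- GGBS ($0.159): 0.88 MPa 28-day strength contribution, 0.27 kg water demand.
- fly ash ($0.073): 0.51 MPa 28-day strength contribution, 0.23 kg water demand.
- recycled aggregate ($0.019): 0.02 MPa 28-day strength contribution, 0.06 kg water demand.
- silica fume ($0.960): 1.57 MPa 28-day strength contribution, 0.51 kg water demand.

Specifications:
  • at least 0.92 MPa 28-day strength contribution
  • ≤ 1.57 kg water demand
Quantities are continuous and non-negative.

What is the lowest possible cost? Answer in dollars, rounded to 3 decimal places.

$0.132

Let x1 = kg of metakaolin, x2 = kg of GGBS, x3 = kg of fly ash, x4 = kg of recycled aggregate, x5 = kg of silica fume.
Minimize 0.759x1 + 0.159x2 + 0.073x3 + 0.019x4 + 0.96x5 subject to:
  1.28x1 + 0.88x2 + 0.51x3 + 0.02x4 + 1.57x5 ≥ 0.92   (28-day strength contribution)
  0.41x1 + 0.27x2 + 0.23x3 + 0.06x4 + 0.51x5 ≤ 1.57   (water demand)
  x1, x2, x3, x4, x5 ≥ 0.
The minimum-cost mix takes nothing from metakaolin, GGBS, recycled aggregate, silica fume — only fly ash. The 28-day strength contribution requirement is met with equality.
That vertex is x3 = 1.804.
Objective = 0.073·1.804 = 0.13169.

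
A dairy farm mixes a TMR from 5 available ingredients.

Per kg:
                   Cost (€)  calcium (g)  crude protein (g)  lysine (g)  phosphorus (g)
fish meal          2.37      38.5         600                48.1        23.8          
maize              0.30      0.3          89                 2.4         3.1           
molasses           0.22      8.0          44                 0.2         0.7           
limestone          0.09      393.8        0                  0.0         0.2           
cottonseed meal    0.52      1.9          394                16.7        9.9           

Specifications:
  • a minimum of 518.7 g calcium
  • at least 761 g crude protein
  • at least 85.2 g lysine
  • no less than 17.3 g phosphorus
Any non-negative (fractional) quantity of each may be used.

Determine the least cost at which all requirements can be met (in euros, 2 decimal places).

€2.77

Let x1 = kg of fish meal, x2 = kg of maize, x3 = kg of molasses, x4 = kg of limestone, x5 = kg of cottonseed meal.
Minimize 2.37x1 + 0.3x2 + 0.22x3 + 0.09x4 + 0.52x5 s.t.:
  38.5x1 + 0.3x2 + 8x3 + 393.8x4 + 1.9x5 ≥ 518.7   (calcium)
  600x1 + 89x2 + 44x3 + 394x5 ≥ 761   (crude protein)
  48.1x1 + 2.4x2 + 0.2x3 + 16.7x5 ≥ 85.2   (lysine)
  23.8x1 + 3.1x2 + 0.7x3 + 0.2x4 + 9.9x5 ≥ 17.3   (phosphorus)
  x1, x2, x3, x4, x5 ≥ 0.
The minimum-cost mix takes nothing from fish meal, maize, molasses — only limestone, cottonseed meal. There the calcium and lysine constraints are tight.
That vertex is x4 = 1.293, x5 = 5.102.
Hence cost = 0.09·1.293 + 0.52·5.102 = €2.7694.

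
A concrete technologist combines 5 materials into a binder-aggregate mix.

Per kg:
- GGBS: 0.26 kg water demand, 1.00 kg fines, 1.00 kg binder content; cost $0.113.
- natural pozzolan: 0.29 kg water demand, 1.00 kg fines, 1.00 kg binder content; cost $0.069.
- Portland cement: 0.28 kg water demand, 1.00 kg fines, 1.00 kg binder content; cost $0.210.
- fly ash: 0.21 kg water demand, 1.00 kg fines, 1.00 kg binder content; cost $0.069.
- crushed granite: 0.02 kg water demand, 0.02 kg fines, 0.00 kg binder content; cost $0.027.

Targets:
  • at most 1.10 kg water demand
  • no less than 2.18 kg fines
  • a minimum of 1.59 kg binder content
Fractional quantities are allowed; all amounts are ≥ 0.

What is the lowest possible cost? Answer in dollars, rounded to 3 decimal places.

Set it up as a linear program. Let x1 = kg of GGBS, x2 = kg of natural pozzolan, x3 = kg of Portland cement, x4 = kg of fly ash, x5 = kg of crushed granite.
min 0.113x1 + 0.069x2 + 0.21x3 + 0.069x4 + 0.027x5 with:
  0.26x1 + 0.29x2 + 0.28x3 + 0.21x4 + 0.02x5 ≤ 1.1   (water demand)
  1x1 + 1x2 + 1x3 + 1x4 + 0.02x5 ≥ 2.18   (fines)
  1x1 + 1x2 + 1x3 + 1x4 ≥ 1.59   (binder content)
  x1, x2, x3, x4, x5 ≥ 0.
The cheapest feasible vertex uses only natural pozzolan; GGBS, Portland cement, fly ash, crushed granite are not used. There the fines constraint is tight.
Solving gives x2 = 2.18.
Objective = 0.069·2.18 = 0.15042.

$0.150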